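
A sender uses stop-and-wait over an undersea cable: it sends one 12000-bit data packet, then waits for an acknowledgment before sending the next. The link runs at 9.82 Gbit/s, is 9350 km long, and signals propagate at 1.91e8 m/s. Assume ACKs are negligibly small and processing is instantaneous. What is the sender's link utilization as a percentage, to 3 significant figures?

t_tx = L/R = 12000/9820000000 = 1.222e-06 s.
t_prop = 9350000/191000000 = 0.0489529 s; RTT = 0.0979058 s.
Cycle = t_tx + RTT = 0.097907 s.
Utilization = t_tx / cycle = 1.222e-06/0.097907 = 0.00125 %.

0.00125 %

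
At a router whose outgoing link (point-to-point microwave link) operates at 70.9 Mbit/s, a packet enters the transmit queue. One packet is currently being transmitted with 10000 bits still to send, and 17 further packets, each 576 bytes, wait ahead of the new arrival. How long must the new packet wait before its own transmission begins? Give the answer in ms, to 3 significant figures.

1.25 ms

Each queued packet: L/R = 4608/70900000 = 0.0649929 ms.
17 queued → 1.10488 ms.
Plus remaining 10000 bits of current packet: 0.141044 ms.
Queuing delay = 1.25 ms.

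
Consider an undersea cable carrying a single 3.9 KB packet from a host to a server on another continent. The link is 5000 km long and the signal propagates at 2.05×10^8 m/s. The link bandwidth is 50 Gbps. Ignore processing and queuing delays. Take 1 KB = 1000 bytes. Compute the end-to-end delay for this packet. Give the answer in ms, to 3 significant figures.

L = 31200 bits.
Transmission delay = L/R = 31200 / 50000000000 = 0.000624 ms.
Propagation delay = d/s = 5000000 m / 2.05e+08 m/s = 24.3902 ms.
Total = 24.4 ms.

24.4 ms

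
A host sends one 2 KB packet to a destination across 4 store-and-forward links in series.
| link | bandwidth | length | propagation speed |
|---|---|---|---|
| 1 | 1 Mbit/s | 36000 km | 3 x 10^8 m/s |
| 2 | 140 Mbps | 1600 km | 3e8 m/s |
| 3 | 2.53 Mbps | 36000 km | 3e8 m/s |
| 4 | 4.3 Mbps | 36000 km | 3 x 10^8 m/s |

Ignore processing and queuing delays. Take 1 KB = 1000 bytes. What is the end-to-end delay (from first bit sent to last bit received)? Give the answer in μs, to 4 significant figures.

391500 μs

L = 16000 bits.
Transmission delays (L/R per hop): 16000, 114.286, 6324.11, 3720.93 μs; sum = 26159.3 μs.
Propagation delays (d/s per hop): 120000, 5333.33, 120000, 120000 μs; sum = 365333 μs.
End-to-end = 391500 μs.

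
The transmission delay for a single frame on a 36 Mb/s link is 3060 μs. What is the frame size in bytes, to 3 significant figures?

13800 bytes

L = R × t_tx = 36000000 b/s × 0.00306 s = 110160 bits.
In bytes: 110160 / 8 = 13800 bytes.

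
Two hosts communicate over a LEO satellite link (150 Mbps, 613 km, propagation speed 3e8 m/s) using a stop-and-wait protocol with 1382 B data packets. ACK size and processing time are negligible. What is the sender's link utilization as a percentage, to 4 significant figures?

1.772 %

t_tx = L/R = 11056/150000000 = 7.37067e-05 s.
t_prop = 613000/300000000 = 0.00204333 s; RTT = 0.00408667 s.
Cycle = t_tx + RTT = 0.00416037 s.
Utilization = t_tx / cycle = 7.37067e-05/0.00416037 = 1.772 %.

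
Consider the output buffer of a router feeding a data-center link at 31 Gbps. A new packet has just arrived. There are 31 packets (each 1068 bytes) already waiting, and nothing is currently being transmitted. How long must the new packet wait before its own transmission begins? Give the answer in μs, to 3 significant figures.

Each queued packet: L/R = 8544/31000000000 = 0.275613 μs.
31 queued → 8.544 μs.
Queuing delay = 8.54 μs.

8.54 μs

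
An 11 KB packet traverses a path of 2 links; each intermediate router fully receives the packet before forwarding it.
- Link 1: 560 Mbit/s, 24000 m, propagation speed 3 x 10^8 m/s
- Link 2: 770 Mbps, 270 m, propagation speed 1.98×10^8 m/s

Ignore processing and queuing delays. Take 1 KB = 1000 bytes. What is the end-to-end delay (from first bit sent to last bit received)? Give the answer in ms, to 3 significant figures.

0.353 ms

L = 88000 bits.
Transmission delays (L/R per hop): 0.157143, 0.114286 ms; sum = 0.271429 ms.
Propagation delays (d/s per hop): 0.08, 0.00136364 ms; sum = 0.0813636 ms.
End-to-end = 0.353 ms.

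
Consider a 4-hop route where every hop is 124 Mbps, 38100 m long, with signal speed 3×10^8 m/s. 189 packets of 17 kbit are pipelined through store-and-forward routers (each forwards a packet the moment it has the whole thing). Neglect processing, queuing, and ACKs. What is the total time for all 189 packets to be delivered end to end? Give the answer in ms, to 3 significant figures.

26.8 ms

Per-hop transmission t_tx = L/R = 17000/124000000 = 0.137097 ms.
Per-hop propagation t_prop = 38100/300000000 = 0.127 ms.
Pipeline fill: first packet needs 4·t_tx to clear all hops; remaining 188 packets each add one t_tx.
Total = (4+189-1)·t_tx + 4·t_prop = 192·0.137097 + 4·0.127 = 26.8 ms.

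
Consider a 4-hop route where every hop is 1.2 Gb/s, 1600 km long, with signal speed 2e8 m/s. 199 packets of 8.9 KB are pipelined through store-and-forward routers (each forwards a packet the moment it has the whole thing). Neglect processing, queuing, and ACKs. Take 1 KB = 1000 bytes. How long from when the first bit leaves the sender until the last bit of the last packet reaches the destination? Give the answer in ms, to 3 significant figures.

Per-hop transmission t_tx = L/R = 71200/1200000000 = 0.0593333 ms.
Per-hop propagation t_prop = 1600000/200000000 = 8 ms.
Pipeline fill: first packet needs 4·t_tx to clear all hops; remaining 198 packets each add one t_tx.
Total = (4+199-1)·t_tx + 4·t_prop = 202·0.0593333 + 4·8 = 44.0 ms.

44.0 ms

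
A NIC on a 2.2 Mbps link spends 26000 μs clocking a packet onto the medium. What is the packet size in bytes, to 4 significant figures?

7150 bytes

L = R × t_tx = 2200000 b/s × 0.026 s = 57200 bits.
In bytes: 57200 / 8 = 7150 bytes.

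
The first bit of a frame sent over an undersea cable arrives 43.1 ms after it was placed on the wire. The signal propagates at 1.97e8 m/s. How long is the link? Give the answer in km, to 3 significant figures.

8490 km

d = s × t_prop = 197000000 × 0.0431 = 8490 km.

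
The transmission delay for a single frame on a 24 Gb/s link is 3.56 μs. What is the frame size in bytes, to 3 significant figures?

10700 bytes

L = R × t_tx = 24000000000 b/s × 3.56e-06 s = 85440 bits.
In bytes: 85440 / 8 = 10700 bytes.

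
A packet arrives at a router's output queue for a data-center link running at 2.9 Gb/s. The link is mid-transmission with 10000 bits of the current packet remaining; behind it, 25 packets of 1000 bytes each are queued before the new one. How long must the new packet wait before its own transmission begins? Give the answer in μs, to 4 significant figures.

72.41 μs

Each queued packet: L/R = 8000/2900000000 = 2.75862 μs.
25 queued → 68.9655 μs.
Plus remaining 10000 bits of current packet: 3.44828 μs.
Queuing delay = 72.41 μs.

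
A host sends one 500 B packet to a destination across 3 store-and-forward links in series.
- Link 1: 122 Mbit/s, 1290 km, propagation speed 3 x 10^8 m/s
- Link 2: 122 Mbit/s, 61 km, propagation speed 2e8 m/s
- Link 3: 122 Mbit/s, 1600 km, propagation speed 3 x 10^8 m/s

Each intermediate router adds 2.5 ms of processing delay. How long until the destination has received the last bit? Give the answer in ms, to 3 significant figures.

15.0 ms

L = 500 × 8 = 4000 bits.
Transmission delay per hop = L/R = 4000/122000000 = 0.0327869 ms; 3 hops → 0.0983607 ms.
Propagation delays (d/s per hop): 4.3, 0.305, 5.33333 ms; sum = 9.93833 ms.
Processing at 2 router(s): 2 × 2.5 ms = 5 ms.
End-to-end = 15.0 ms.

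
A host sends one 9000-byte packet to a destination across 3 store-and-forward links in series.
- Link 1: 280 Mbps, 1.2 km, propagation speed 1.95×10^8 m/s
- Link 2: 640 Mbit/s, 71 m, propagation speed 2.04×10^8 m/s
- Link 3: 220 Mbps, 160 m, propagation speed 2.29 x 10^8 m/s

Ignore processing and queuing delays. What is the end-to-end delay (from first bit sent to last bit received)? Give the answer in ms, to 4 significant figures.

L = 9000 × 8 = 72000 bits.
Transmission delays (L/R per hop): 0.257143, 0.1125, 0.327273 ms; sum = 0.696916 ms.
Propagation delays (d/s per hop): 0.00615385, 0.000348039, 0.00069869 ms; sum = 0.00720058 ms.
End-to-end = 0.7041 ms.

0.7041 ms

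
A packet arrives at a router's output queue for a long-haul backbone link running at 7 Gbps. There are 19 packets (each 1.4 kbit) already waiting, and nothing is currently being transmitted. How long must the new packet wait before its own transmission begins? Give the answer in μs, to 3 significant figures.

Each queued packet: L/R = 1400/7000000000 = 0.2 μs.
19 queued → 3.8 μs.
Queuing delay = 3.80 μs.

3.80 μs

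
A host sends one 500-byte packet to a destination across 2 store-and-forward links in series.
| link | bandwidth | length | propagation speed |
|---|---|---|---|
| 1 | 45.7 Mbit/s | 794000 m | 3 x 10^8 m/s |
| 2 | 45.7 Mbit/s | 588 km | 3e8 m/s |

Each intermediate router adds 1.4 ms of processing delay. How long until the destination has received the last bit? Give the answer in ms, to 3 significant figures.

6.18 ms

L = 500 × 8 = 4000 bits.
Transmission delay per hop = L/R = 4000/45700000 = 0.0875274 ms; 2 hops → 0.175055 ms.
Propagation delays (d/s per hop): 2.64667, 1.96 ms; sum = 4.60667 ms.
Processing at 1 router(s): 1 × 1.4 ms = 1.4 ms.
End-to-end = 6.18 ms.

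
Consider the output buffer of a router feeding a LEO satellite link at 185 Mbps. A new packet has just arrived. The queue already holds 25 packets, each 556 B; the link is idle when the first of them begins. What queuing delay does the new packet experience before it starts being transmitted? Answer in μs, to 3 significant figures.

601 μs

Each queued packet: L/R = 4448/185000000 = 24.0432 μs.
25 queued → 601.081 μs.
Queuing delay = 601 μs.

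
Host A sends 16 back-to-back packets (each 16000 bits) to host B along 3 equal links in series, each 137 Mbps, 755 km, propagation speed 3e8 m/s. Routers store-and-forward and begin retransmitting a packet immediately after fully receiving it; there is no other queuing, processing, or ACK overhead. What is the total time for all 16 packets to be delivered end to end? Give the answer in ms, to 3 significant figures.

Per-hop transmission t_tx = L/R = 16000/137000000 = 0.116788 ms.
Per-hop propagation t_prop = 755000/300000000 = 2.51667 ms.
Pipeline fill: first packet needs 3·t_tx to clear all hops; remaining 15 packets each add one t_tx.
Total = (3+16-1)·t_tx + 3·t_prop = 18·0.116788 + 3·2.51667 = 9.65 ms.

9.65 ms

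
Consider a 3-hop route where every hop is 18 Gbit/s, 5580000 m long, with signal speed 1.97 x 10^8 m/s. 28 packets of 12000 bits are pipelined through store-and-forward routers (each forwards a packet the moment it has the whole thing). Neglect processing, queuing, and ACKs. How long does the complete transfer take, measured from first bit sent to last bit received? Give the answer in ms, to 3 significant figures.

85.0 ms

Per-hop transmission t_tx = L/R = 12000/18000000000 = 0.000666667 ms.
Per-hop propagation t_prop = 5580000/197000000 = 28.3249 ms.
Pipeline fill: first packet needs 3·t_tx to clear all hops; remaining 27 packets each add one t_tx.
Total = (3+28-1)·t_tx + 3·t_prop = 30·0.000666667 + 3·28.3249 = 85.0 ms.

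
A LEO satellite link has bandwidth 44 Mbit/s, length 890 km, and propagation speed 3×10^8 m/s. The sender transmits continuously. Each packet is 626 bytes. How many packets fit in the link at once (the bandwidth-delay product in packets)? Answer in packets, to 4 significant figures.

Propagation delay = 890000 / 300000000 = 0.00296667 s.
BDP = R × t_prop = 44000000 × 0.00296667 = 130533 bits.
In packets of 5008 bits: 26.06 packets.

26.06 packets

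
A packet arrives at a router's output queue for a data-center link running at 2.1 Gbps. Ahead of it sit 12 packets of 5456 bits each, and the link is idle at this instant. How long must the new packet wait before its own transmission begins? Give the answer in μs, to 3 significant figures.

Each queued packet: L/R = 5456/2100000000 = 2.5981 μs.
12 queued → 31.1771 μs.
Queuing delay = 31.2 μs.

31.2 μs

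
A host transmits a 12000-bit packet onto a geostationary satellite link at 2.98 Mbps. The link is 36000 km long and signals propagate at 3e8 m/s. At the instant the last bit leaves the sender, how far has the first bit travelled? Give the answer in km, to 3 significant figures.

1210 km

t_tx = L/R = 12000/2980000 = 0.00402685 s.
Distance = s × t_tx = 300000000 × 0.00402685 = 1210 km.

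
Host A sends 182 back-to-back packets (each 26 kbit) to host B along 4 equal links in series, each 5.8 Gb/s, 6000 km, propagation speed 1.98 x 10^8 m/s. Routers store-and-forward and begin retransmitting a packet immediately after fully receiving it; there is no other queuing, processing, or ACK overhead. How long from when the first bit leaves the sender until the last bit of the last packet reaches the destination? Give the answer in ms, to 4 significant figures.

Per-hop transmission t_tx = L/R = 26000/5800000000 = 0.00448276 ms.
Per-hop propagation t_prop = 6000000/198000000 = 30.303 ms.
Pipeline fill: first packet needs 4·t_tx to clear all hops; remaining 181 packets each add one t_tx.
Total = (4+182-1)·t_tx + 4·t_prop = 185·0.00448276 + 4·30.303 = 122.0 ms.

122.0 ms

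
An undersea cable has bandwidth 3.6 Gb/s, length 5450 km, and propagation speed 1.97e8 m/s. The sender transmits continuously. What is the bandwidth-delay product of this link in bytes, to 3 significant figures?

12400000 bytes

Propagation delay = 5450000 / 197000000 = 0.027665 s.
BDP = R × t_prop = 3600000000 × 0.027665 = 99593900 bits.
In bytes: 99593900/8 = 12400000 bytes.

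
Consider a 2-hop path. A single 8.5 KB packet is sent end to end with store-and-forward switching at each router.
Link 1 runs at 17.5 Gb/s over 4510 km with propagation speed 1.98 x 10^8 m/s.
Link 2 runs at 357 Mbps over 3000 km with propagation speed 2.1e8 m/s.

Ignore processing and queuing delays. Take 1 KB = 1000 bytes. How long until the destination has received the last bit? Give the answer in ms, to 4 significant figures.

37.26 ms

L = 68000 bits.
Transmission delays (L/R per hop): 0.00388571, 0.190476 ms; sum = 0.194362 ms.
Propagation delays (d/s per hop): 22.7778, 14.2857 ms; sum = 37.0635 ms.
End-to-end = 37.26 ms.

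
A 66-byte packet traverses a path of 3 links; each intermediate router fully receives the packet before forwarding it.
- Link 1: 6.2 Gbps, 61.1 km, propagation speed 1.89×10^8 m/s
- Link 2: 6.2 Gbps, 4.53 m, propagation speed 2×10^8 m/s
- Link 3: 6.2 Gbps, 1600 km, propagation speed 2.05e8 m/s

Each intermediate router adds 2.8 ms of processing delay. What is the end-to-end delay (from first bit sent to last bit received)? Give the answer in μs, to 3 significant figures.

13700 μs

L = 66 × 8 = 528 bits.
Transmission delay per hop = L/R = 528/6200000000 = 0.0851613 μs; 3 hops → 0.255484 μs.
Propagation delays (d/s per hop): 323.28, 0.02265, 7804.88 μs; sum = 8128.18 μs.
Processing at 2 router(s): 2 × 2.8 ms = 5600 μs.
End-to-end = 13700 μs.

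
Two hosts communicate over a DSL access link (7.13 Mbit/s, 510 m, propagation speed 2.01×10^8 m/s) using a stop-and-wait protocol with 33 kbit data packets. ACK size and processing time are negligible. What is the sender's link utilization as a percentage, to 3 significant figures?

t_tx = L/R = 33000/7130000 = 0.00462833 s.
t_prop = 510/2.01e+08 = 2.53731e-06 s; RTT = 5.07463e-06 s.
Cycle = t_tx + RTT = 0.00463341 s.
Utilization = t_tx / cycle = 0.00462833/0.00463341 = 99.9 %.

99.9 %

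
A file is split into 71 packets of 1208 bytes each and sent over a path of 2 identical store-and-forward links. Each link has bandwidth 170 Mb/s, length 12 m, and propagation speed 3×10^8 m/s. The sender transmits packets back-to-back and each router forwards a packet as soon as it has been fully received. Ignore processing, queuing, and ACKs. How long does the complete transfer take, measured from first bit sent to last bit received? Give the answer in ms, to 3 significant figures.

4.09 ms

Per-hop transmission t_tx = L/R = 9664/170000000 = 0.0568471 ms.
Per-hop propagation t_prop = 12/300000000 = 4e-05 ms.
Pipeline fill: first packet needs 2·t_tx to clear all hops; remaining 70 packets each add one t_tx.
Total = (2+71-1)·t_tx + 2·t_prop = 72·0.0568471 + 2·4e-05 = 4.09 ms.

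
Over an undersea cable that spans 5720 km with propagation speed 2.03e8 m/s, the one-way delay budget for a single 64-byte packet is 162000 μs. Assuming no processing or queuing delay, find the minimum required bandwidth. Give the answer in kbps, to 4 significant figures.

L = 512 bits.
Propagation delay = 5720000 / 2.03e+08 = 28177.3 μs.
Transmission budget = 162000 − 28177.3 = 133823 μs.
R ≥ L / t_tx = 512 bits / 0.133823 s = 3.826 kbps.

3.826 kbps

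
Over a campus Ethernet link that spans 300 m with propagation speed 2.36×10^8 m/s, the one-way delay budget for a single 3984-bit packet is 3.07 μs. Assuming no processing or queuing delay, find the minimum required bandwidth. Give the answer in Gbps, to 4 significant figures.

Propagation delay = 300 / 236000000 = 1.27119 μs.
Transmission budget = 3.07 − 1.27119 = 1.79881 μs.
R ≥ L / t_tx = 3984 bits / 1.79881e-06 s = 2.215 Gbps.

2.215 Gbps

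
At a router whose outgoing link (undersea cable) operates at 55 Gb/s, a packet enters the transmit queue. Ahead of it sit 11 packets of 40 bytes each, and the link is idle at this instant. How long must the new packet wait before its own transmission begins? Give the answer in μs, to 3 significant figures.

0.0640 μs

Each queued packet: L/R = 320/55000000000 = 0.00581818 μs.
11 queued → 0.064 μs.
Queuing delay = 0.0640 μs.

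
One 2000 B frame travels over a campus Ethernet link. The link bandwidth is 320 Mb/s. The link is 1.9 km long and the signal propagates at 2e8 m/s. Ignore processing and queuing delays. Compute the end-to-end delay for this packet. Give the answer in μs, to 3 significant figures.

L = 2000 × 8 = 16000 bits.
Transmission delay = L/R = 16000 / 320000000 = 50 μs.
Propagation delay = d/s = 1900 m / 200000000 m/s = 9.5 μs.
Total = 59.5 μs.

59.5 μs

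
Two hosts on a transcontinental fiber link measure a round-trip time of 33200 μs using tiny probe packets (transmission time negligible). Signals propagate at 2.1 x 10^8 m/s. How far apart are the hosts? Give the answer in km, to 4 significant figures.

One-way propagation = RTT/2 = 16600 μs.
d = s × t = 210000000 × 0.0166 = 3486 km.

3486 km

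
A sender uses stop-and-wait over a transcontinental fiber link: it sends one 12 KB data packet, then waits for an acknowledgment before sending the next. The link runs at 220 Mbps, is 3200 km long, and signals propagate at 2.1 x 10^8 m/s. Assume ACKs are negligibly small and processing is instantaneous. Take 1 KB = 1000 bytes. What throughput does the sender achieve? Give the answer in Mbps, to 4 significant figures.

t_tx = L/R = 96000/220000000 = 0.000436364 s.
t_prop = 3200000/210000000 = 0.0152381 s; RTT = 0.0304762 s.
Cycle = t_tx + RTT = 0.0309126 s.
Throughput = L / cycle = 96000 / 0.0309126 = 3.106 Mbps.

3.106 Mbps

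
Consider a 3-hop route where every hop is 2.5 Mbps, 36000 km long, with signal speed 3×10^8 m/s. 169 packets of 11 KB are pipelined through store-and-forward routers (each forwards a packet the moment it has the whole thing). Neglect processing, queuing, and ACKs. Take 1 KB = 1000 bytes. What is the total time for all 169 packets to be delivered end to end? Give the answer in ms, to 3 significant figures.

6380 ms

Per-hop transmission t_tx = L/R = 88000/2500000 = 35.2 ms.
Per-hop propagation t_prop = 36000000/300000000 = 120 ms.
Pipeline fill: first packet needs 3·t_tx to clear all hops; remaining 168 packets each add one t_tx.
Total = (3+169-1)·t_tx + 3·t_prop = 171·35.2 + 3·120 = 6380 ms.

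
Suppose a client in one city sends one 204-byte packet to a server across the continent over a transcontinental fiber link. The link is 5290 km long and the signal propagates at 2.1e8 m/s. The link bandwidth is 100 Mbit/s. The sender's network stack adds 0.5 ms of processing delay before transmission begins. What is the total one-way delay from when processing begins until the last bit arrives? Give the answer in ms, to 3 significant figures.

25.7 ms

L = 204 × 8 = 1632 bits.
Transmission delay = L/R = 1632 / 100000000 = 0.01632 ms.
Propagation delay = d/s = 5290000 m / 210000000 m/s = 25.1905 ms.
Plus processing delay 0.5 ms = 0.5 ms.
Total = 25.7 ms.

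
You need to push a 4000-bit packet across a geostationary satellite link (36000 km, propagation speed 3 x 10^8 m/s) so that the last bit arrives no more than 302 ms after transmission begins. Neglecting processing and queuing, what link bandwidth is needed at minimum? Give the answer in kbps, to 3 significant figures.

22.0 kbps

Propagation delay = 36000000 / 300000000 = 120 ms.
Transmission budget = 302 − 120 = 182 ms.
R ≥ L / t_tx = 4000 bits / 0.182 s = 22.0 kbps.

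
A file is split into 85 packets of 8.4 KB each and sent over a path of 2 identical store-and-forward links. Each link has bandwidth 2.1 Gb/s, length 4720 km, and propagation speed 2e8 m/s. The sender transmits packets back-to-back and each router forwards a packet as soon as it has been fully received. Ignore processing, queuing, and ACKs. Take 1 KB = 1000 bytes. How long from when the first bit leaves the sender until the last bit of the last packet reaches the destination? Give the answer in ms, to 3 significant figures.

Per-hop transmission t_tx = L/R = 67200/2100000000 = 0.032 ms.
Per-hop propagation t_prop = 4720000/200000000 = 23.6 ms.
Pipeline fill: first packet needs 2·t_tx to clear all hops; remaining 84 packets each add one t_tx.
Total = (2+85-1)·t_tx + 2·t_prop = 86·0.032 + 2·23.6 = 50.0 ms.

50.0 ms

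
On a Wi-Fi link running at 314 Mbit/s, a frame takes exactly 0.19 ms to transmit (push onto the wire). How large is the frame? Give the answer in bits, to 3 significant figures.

59700 bits

L = R × t_tx = 314000000 b/s × 0.00019 s = 59660 bits.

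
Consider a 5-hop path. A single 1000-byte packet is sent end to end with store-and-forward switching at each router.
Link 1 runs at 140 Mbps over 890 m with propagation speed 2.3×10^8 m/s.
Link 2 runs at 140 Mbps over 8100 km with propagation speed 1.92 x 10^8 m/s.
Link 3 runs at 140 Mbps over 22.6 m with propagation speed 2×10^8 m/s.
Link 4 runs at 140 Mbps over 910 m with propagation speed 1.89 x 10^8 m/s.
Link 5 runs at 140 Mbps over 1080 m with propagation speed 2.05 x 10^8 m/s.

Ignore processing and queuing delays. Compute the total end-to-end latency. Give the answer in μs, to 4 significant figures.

42490 μs

L = 1000 × 8 = 8000 bits.
Transmission delay per hop = L/R = 8000/140000000 = 57.1429 μs; 5 hops → 285.714 μs.
Propagation delays (d/s per hop): 3.86957, 42187.5, 0.113, 4.81481, 5.26829 μs; sum = 42201.6 μs.
End-to-end = 42490 μs.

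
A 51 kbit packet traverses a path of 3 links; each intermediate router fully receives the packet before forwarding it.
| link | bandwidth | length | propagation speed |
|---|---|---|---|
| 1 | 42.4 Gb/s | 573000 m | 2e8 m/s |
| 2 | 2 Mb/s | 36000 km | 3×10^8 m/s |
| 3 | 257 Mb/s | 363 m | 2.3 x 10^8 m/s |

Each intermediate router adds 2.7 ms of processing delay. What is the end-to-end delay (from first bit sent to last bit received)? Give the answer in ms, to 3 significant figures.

L = 51000 bits.
Transmission delays (L/R per hop): 0.00120283, 25.5, 0.198444 ms; sum = 25.6996 ms.
Propagation delays (d/s per hop): 2.865, 120, 0.00157826 ms; sum = 122.867 ms.
Processing at 2 router(s): 2 × 2.7 ms = 5.4 ms.
End-to-end = 154 ms.

154 ms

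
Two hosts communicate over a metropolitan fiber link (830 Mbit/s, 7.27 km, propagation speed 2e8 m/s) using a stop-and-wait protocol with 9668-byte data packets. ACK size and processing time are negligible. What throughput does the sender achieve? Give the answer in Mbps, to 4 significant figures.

466.2 Mbps

t_tx = L/R = 77344/830000000 = 9.31855e-05 s.
t_prop = 7270/200000000 = 3.635e-05 s; RTT = 7.27e-05 s.
Cycle = t_tx + RTT = 0.000165886 s.
Throughput = L / cycle = 77344 / 0.000165886 = 466.2 Mbps.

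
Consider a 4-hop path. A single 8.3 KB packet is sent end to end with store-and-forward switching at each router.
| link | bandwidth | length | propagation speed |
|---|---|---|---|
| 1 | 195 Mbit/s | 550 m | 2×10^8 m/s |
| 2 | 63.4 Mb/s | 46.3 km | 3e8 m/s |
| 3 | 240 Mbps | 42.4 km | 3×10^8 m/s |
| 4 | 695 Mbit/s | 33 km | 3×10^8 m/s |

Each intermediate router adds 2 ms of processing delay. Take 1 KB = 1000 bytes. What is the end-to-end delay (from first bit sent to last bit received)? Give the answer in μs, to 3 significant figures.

L = 66400 bits.
Transmission delays (L/R per hop): 340.513, 1047.32, 276.667, 95.5396 μs; sum = 1760.04 μs.
Propagation delays (d/s per hop): 2.75, 154.333, 141.333, 110 μs; sum = 408.417 μs.
Processing at 3 router(s): 3 × 2 ms = 6000 μs.
End-to-end = 8170 μs.

8170 μs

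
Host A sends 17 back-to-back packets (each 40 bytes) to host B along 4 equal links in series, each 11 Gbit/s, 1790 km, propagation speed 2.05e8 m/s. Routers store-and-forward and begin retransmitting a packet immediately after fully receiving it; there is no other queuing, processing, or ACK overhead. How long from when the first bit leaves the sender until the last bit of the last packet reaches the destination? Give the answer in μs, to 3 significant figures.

34900 μs

Per-hop transmission t_tx = L/R = 320/11000000000 = 0.0290909 μs.
Per-hop propagation t_prop = 1790000/2.05e+08 = 8731.71 μs.
Pipeline fill: first packet needs 4·t_tx to clear all hops; remaining 16 packets each add one t_tx.
Total = (4+17-1)·t_tx + 4·t_prop = 20·0.0290909 + 4·8731.71 = 34900 μs.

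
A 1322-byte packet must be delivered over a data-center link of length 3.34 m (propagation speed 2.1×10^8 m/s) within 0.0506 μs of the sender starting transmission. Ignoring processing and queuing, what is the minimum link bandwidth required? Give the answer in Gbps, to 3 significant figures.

L = 10576 bits.
Propagation delay = 3.34 / 210000000 = 0.0159048 μs.
Transmission budget = 0.0506 − 0.0159048 = 0.0346952 μs.
R ≥ L / t_tx = 10576 bits / 3.46952e-08 s = 305 Gbps.

305 Gbps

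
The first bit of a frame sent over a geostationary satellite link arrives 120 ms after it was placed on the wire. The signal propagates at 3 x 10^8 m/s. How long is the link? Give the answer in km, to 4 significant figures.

d = s × t_prop = 300000000 × 0.12 = 36000 km.

36000 km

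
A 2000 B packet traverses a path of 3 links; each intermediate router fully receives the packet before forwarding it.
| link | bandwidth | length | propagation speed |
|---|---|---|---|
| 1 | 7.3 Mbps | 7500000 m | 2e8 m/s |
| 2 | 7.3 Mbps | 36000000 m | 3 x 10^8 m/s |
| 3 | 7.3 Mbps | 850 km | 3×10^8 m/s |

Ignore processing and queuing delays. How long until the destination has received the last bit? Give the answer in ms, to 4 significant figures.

166.9 ms

L = 2000 × 8 = 16000 bits.
Transmission delay per hop = L/R = 16000/7300000 = 2.19178 ms; 3 hops → 6.57534 ms.
Propagation delays (d/s per hop): 37.5, 120, 2.83333 ms; sum = 160.333 ms.
End-to-end = 166.9 ms.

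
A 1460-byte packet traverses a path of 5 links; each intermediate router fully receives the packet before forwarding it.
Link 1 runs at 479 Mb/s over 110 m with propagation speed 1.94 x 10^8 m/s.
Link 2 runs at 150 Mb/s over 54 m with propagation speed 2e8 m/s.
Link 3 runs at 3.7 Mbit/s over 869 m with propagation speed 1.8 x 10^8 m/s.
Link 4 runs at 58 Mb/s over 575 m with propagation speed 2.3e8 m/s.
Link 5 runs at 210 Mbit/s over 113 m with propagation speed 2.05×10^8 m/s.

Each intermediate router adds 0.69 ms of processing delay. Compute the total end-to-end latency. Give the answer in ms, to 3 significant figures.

L = 1460 × 8 = 11680 bits.
Transmission delays (L/R per hop): 0.0243841, 0.0778667, 3.15676, 0.201379, 0.055619 ms; sum = 3.51601 ms.
Propagation delays (d/s per hop): 0.00056701, 0.00027, 0.00482778, 0.0025, 0.00055122 ms; sum = 0.00871601 ms.
Processing at 4 router(s): 4 × 0.69 ms = 2.76 ms.
End-to-end = 6.28 ms.

6.28 ms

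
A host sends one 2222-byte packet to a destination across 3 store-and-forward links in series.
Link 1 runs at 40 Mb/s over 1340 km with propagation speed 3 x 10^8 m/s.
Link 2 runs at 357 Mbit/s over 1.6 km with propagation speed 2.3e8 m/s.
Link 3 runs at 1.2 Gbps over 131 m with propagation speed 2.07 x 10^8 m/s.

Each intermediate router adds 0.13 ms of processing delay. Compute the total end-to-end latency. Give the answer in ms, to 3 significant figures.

L = 2222 × 8 = 17776 bits.
Transmission delays (L/R per hop): 0.4444, 0.0497927, 0.0148133 ms; sum = 0.509006 ms.
Propagation delays (d/s per hop): 4.46667, 0.00695652, 0.00063285 ms; sum = 4.47426 ms.
Processing at 2 router(s): 2 × 0.13 ms = 0.26 ms.
End-to-end = 5.24 ms.

5.24 ms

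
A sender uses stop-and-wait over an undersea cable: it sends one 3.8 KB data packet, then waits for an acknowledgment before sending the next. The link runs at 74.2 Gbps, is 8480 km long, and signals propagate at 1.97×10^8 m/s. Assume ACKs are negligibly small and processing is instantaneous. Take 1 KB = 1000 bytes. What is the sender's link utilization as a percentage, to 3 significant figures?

0.000476 %

t_tx = L/R = 30400/74200000000 = 4.09704e-07 s.
t_prop = 8480000/197000000 = 0.0430457 s; RTT = 0.0860914 s.
Cycle = t_tx + RTT = 0.0860918 s.
Utilization = t_tx / cycle = 4.09704e-07/0.0860918 = 0.000476 %.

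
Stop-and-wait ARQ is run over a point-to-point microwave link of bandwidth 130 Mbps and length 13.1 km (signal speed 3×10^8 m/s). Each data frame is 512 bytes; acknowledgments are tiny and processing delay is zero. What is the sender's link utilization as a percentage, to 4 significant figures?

26.51 %

t_tx = L/R = 4096/130000000 = 3.15077e-05 s.
t_prop = 13100/300000000 = 4.36667e-05 s; RTT = 8.73333e-05 s.
Cycle = t_tx + RTT = 0.000118841 s.
Utilization = t_tx / cycle = 3.15077e-05/0.000118841 = 26.51 %.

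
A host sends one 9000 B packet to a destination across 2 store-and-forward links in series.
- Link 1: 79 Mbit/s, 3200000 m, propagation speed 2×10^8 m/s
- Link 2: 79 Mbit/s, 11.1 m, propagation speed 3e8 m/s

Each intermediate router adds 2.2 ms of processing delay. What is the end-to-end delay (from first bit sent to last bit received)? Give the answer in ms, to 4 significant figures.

L = 9000 × 8 = 72000 bits.
Transmission delay per hop = L/R = 72000/79000000 = 0.911392 ms; 2 hops → 1.82278 ms.
Propagation delays (d/s per hop): 16, 3.7e-05 ms; sum = 16 ms.
Processing at 1 router(s): 1 × 2.2 ms = 2.2 ms.
End-to-end = 20.02 ms.

20.02 ms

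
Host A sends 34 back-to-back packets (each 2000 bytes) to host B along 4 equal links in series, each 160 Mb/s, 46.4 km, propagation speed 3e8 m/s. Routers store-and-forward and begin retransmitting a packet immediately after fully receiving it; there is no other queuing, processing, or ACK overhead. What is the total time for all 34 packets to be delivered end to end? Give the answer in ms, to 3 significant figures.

Per-hop transmission t_tx = L/R = 16000/160000000 = 0.1 ms.
Per-hop propagation t_prop = 46400/300000000 = 0.154667 ms.
Pipeline fill: first packet needs 4·t_tx to clear all hops; remaining 33 packets each add one t_tx.
Total = (4+34-1)·t_tx + 4·t_prop = 37·0.1 + 4·0.154667 = 4.32 ms.

4.32 ms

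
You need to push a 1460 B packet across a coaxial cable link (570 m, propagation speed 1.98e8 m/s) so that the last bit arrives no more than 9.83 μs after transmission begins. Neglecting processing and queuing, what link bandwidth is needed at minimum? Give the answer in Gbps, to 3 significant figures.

1.68 Gbps

L = 11680 bits.
Propagation delay = 570 / 198000000 = 2.87879 μs.
Transmission budget = 9.83 − 2.87879 = 6.95121 μs.
R ≥ L / t_tx = 11680 bits / 6.95121e-06 s = 1.68 Gbps.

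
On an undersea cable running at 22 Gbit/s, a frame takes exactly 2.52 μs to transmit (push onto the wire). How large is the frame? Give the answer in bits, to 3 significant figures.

L = R × t_tx = 22000000000 b/s × 2.52e-06 s = 55440 bits.

55400 bits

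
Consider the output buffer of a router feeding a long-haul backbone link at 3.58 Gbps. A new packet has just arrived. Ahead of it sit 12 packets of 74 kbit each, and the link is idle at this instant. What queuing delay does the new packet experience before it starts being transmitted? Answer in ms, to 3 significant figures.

Each queued packet: L/R = 74000/3580000000 = 0.0206704 ms.
12 queued → 0.248045 ms.
Queuing delay = 0.248 ms.

0.248 ms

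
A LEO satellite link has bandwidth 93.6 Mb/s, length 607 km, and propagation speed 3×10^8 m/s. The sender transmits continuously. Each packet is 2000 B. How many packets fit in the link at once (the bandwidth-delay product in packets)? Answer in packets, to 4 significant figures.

Propagation delay = 607000 / 300000000 = 0.00202333 s.
BDP = R × t_prop = 93600000 × 0.00202333 = 189384 bits.
In packets of 16000 bits: 11.84 packets.

11.84 packets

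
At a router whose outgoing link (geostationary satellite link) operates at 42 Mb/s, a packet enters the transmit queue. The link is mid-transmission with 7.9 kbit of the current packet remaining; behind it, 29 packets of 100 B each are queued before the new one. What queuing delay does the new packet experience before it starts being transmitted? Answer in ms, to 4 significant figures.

Each queued packet: L/R = 800/42000000 = 0.0190476 ms.
29 queued → 0.552381 ms.
Plus remaining 7900 bits of current packet: 0.188095 ms.
Queuing delay = 0.7405 ms.

0.7405 ms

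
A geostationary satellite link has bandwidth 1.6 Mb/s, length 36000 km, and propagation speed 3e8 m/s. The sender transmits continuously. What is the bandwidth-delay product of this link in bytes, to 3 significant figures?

Propagation delay = 36000000 / 300000000 = 0.12 s.
BDP = R × t_prop = 1600000 × 0.12 = 192000 bits.
In bytes: 192000/8 = 24000 bytes.

24000 bytes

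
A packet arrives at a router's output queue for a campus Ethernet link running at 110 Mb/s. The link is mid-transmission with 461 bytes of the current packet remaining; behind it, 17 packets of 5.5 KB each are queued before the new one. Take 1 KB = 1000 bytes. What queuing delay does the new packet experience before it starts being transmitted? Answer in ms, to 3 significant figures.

Each queued packet: L/R = 44000/110000000 = 0.4 ms.
17 queued → 6.8 ms.
Plus remaining 3688 bits of current packet: 0.0335273 ms.
Queuing delay = 6.83 ms.

6.83 ms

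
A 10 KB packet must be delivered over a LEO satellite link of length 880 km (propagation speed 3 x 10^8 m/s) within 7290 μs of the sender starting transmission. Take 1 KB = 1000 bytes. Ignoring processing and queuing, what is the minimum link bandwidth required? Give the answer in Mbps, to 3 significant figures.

L = 80000 bits.
Propagation delay = 880000 / 300000000 = 2933.33 μs.
Transmission budget = 7290 − 2933.33 = 4356.67 μs.
R ≥ L / t_tx = 80000 bits / 0.00435667 s = 18.4 Mbps.

18.4 Mbps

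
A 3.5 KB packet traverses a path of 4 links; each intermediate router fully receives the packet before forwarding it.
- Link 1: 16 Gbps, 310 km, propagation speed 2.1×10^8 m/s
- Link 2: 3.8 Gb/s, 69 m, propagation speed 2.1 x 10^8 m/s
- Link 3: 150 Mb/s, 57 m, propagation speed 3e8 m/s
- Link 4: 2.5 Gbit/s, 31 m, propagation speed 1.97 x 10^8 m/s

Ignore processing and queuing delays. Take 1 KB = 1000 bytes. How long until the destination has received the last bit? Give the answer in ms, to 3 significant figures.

1.68 ms

L = 28000 bits.
Transmission delays (L/R per hop): 0.00175, 0.00736842, 0.186667, 0.0112 ms; sum = 0.206985 ms.
Propagation delays (d/s per hop): 1.47619, 0.000328571, 0.00019, 0.00015736 ms; sum = 1.47687 ms.
End-to-end = 1.68 ms.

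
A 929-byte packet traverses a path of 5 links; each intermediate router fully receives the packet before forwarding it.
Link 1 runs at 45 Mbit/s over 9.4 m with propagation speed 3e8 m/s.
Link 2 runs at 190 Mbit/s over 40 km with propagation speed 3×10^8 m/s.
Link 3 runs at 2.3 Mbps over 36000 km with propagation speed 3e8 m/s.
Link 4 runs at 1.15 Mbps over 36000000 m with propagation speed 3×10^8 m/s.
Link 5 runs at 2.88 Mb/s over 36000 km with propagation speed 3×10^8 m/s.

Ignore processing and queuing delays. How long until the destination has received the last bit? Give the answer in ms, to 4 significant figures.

372.6 ms

L = 929 × 8 = 7432 bits.
Transmission delays (L/R per hop): 0.165156, 0.0391158, 3.2313, 6.46261, 2.58056 ms; sum = 12.4787 ms.
Propagation delays (d/s per hop): 3.13333e-05, 0.133333, 120, 120, 120 ms; sum = 360.133 ms.
End-to-end = 372.6 ms.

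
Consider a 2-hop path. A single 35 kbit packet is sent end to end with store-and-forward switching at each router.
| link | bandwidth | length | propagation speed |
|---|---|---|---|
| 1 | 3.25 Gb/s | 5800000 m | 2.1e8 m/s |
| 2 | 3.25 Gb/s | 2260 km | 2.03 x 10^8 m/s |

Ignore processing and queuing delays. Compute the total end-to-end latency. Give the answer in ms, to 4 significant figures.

L = 35000 bits.
Transmission delay per hop = L/R = 35000/3250000000 = 0.0107692 ms; 2 hops → 0.0215385 ms.
Propagation delays (d/s per hop): 27.619, 11.133 ms; sum = 38.7521 ms.
End-to-end = 38.77 ms.

38.77 ms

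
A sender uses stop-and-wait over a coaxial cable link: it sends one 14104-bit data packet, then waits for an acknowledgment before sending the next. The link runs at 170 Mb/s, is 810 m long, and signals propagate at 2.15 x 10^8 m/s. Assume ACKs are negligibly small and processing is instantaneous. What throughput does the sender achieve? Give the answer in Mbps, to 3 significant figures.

t_tx = L/R = 14104/170000000 = 8.29647e-05 s.
t_prop = 810/215000000 = 3.76744e-06 s; RTT = 7.53488e-06 s.
Cycle = t_tx + RTT = 9.04996e-05 s.
Throughput = L / cycle = 14104 / 9.04996e-05 = 156 Mbps.

156 Mbps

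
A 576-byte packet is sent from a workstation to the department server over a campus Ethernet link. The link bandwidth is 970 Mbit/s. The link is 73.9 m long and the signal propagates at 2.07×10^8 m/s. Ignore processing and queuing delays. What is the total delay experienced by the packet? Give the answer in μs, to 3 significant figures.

5.11 μs

L = 576 × 8 = 4608 bits.
Transmission delay = L/R = 4608 / 970000000 = 4.75052 μs.
Propagation delay = d/s = 73.9 m / 2.07e+08 m/s = 0.357005 μs.
Total = 5.11 μs.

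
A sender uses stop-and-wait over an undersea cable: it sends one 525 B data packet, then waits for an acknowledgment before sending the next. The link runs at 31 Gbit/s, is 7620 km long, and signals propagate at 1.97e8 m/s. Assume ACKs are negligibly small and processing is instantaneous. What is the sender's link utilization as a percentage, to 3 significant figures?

0.000175 %

t_tx = L/R = 4200/31000000000 = 1.35484e-07 s.
t_prop = 7620000/197000000 = 0.0386802 s; RTT = 0.0773604 s.
Cycle = t_tx + RTT = 0.0773605 s.
Utilization = t_tx / cycle = 1.35484e-07/0.0773605 = 0.000175 %.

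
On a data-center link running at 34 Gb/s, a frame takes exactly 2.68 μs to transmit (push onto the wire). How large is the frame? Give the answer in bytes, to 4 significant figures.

L = R × t_tx = 34000000000 b/s × 2.68e-06 s = 91120 bits.
In bytes: 91120 / 8 = 11390 bytes.

11390 bytes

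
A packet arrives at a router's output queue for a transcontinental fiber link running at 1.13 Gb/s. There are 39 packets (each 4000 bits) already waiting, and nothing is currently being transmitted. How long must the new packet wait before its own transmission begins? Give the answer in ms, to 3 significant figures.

0.138 ms

Each queued packet: L/R = 4000/1130000000 = 0.00353982 ms.
39 queued → 0.138053 ms.
Queuing delay = 0.138 ms.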